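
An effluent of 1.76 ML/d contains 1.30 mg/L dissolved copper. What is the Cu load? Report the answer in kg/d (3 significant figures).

1.76 ML/d = 0.02037 m³/s.
Mass flux = Q·C = 0.02037 m³/s × 1.3 g/m³ = 0.02648 g/s.
= 0.02648 g/s × 86.4 = 2.288 kg/d.

2.29 kg/d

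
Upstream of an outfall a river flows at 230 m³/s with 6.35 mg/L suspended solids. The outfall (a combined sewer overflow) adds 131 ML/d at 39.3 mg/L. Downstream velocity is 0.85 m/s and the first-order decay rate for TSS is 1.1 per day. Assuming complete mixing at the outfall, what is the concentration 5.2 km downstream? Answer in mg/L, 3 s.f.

131 ML/d = 1.516 m³/s.
After complete mixing, C₀ = (1.516·39.3 + 230·6.35) / 231.5 = 6.566 mg/L.
Travel time t = 5200 m / 0.85 m/s = 6118 s = 0.07081 d.
C = 6.566·exp(−1.1·0.07081) = 6.566·0.9251 = 6.074 mg/L.

6.07 mg/L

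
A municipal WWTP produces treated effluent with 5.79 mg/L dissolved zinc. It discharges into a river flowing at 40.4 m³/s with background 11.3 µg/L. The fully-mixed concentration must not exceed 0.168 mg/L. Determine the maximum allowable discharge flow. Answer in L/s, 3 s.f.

11.3 µg/L = 0.0113 mg/L.
Mass balance at complete mixing: C_std·(Q_w + Q_r) = Q_w·C_e + Q_r·C_b.
Rearranging, Q_w = Q_r·(C_std − C_b)/(C_e − C_std) = 40.4·(0.168 − 0.0113) / (5.79 − 0.168) = 1.126 m³/s.
= 1126 L/s.

1130 L/s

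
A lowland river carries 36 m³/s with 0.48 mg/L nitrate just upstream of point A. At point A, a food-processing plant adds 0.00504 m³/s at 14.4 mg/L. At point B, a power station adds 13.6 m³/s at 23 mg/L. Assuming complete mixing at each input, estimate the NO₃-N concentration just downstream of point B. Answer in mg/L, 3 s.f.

After input A: C = (36·0.48 + 0.00504·14.4) / 36.01 = 0.4819 mg/L.
After input B: C = (36.01·0.4819 + 13.6·23) / 49.61 = 6.656 mg/L.

6.66 mg/L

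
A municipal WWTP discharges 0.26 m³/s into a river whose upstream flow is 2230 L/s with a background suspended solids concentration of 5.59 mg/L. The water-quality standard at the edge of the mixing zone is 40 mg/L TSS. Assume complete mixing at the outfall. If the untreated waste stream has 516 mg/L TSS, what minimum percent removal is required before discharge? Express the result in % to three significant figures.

35.1 %

2230 L/s = 2.23 m³/s.
Mass balance: 40·2.49 = 0.26·Cₑ + 2.23·5.59.
Cₑ = (99.6 − 12.47) / 0.26 = 335.1 mg/L.
Required removal = 1 − 335.1/516 = 35.05 %.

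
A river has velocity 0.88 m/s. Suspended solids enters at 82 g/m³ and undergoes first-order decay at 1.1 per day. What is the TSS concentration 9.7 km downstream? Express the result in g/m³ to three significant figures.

Travel time t = 9.7 km / 0.88 m/s = 9700/0.88 = 1.102e+04 s = 0.1276 d.
First-order decay: C = 82·exp(−1.1·0.1276) = 82·0.8691 = 71.26 g/m³.

71.3 g/m³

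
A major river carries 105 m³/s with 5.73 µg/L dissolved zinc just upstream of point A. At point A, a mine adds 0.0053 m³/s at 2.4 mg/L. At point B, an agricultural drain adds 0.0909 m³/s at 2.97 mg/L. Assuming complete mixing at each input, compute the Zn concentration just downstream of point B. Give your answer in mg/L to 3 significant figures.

0.00841 mg/L

5.73 µg/L = 0.00573 mg/L.
After input A: C = (105·0.00573 + 0.0053·2.4) / 105 = 0.005851 mg/L.
After input B: C = (105·0.005851 + 0.0909·2.97) / 105.1 = 0.008415 mg/L.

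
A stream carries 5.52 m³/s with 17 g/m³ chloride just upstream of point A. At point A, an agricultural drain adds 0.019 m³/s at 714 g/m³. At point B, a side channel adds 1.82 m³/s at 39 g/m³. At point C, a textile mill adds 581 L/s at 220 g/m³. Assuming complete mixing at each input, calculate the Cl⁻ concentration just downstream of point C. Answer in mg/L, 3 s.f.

38.6 mg/L

After input A: C = (5.52·17 + 0.019·714) / 5.539 = 19.39 mg/L.
After input B: C = (5.539·19.39 + 1.82·39) / 7.359 = 24.24 mg/L.
581 L/s = 0.581 m³/s.
After input C: C = (7.359·24.24 + 0.581·220) / 7.94 = 38.56 mg/L.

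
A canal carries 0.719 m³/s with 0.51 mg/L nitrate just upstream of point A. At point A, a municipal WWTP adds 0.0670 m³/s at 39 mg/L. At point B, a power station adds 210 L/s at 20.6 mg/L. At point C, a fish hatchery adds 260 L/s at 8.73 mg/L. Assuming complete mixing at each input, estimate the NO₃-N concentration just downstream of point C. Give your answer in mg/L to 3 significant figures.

7.62 mg/L

After input A: C = (0.719·0.51 + 0.067·39) / 0.786 = 3.791 mg/L.
210 L/s = 0.21 m³/s.
After input B: C = (0.786·3.791 + 0.21·20.6) / 0.996 = 7.335 mg/L.
260 L/s = 0.26 m³/s.
After input C: C = (0.996·7.335 + 0.26·8.73) / 1.256 = 7.624 mg/L.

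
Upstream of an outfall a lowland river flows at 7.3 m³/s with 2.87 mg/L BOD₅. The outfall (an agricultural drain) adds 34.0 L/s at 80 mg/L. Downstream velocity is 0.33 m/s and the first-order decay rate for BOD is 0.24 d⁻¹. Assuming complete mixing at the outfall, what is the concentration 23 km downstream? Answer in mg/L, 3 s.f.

34.0 L/s = 0.034 m³/s.
After complete mixing, C₀ = (0.034·80 + 7.3·2.87) / 7.334 = 3.228 mg/L.
Travel time t = 2.3e+04 m / 0.33 m/s = 6.97e+04 s = 0.8067 d.
C = 3.228·exp(−0.24·0.8067) = 3.228·0.824 = 2.659 mg/L.

2.66 mg/L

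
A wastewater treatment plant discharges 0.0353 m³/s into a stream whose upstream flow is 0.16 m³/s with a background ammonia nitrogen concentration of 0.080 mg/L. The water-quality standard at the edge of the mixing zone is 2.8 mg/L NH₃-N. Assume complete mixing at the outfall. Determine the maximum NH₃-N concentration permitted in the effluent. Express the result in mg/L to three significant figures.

15.1 mg/L

Mass balance: 2.8·0.1953 = 0.0353·Cₑ + 0.16·0.08.
Cₑ = (0.5468 − 0.0128) / 0.0353 = 15.13 mg/L.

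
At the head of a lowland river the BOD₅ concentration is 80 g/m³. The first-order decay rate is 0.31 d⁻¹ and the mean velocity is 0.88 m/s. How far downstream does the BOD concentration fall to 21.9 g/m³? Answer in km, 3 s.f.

318 km

From C = C₀·e^(−kt), t = ln(C₀/C)/k = ln(80/21.9)/0.31 = 1.296/0.31 = 4.179 d.
Distance = v·t = 0.88 m/s × 3.611e+05 s = 3.177e+05 m = 317.7 km.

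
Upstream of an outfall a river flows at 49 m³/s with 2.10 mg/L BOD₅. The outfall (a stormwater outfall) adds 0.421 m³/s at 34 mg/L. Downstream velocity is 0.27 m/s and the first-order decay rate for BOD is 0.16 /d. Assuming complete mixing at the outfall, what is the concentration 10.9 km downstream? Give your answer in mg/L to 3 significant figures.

After complete mixing, C₀ = (0.421·34 + 49·2.1) / 49.42 = 2.372 mg/L.
Travel time t = 1.09e+04 m / 0.27 m/s = 4.037e+04 s = 0.4672 d.
C = 2.372·exp(−0.16·0.4672) = 2.372·0.928 = 2.201 mg/L.

2.20 mg/L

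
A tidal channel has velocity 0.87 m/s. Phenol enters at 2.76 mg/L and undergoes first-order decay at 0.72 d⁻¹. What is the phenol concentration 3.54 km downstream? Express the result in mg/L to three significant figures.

Travel time t = 3.54 km / 0.87 m/s = 3540/0.87 = 4069 s = 0.04709 d.
First-order decay: C = 2.76·exp(−0.72·0.04709) = 2.76·0.9667 = 2.668 mg/L.

2.67 mg/L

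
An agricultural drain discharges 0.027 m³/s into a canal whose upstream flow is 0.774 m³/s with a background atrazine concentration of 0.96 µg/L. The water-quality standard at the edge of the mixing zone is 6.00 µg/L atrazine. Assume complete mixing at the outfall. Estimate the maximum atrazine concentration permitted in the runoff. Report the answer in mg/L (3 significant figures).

0.150 mg/L

0.96 µg/L = 0.00096 mg/L.
6.00 µg/L = 0.006 mg/L.
Mass balance: 0.006·0.801 = 0.027·Cₑ + 0.774·0.00096.
Cₑ = (0.004806 − 0.000743) / 0.027 = 0.1505 mg/L.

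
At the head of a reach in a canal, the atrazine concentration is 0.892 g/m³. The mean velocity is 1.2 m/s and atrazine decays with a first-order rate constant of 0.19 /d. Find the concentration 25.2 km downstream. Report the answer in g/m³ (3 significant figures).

Travel time t = 25.2 km / 1.2 m/s = 2.52e+04/1.2 = 2.1e+04 s = 0.2431 d.
First-order decay: C = 0.892·exp(−0.19·0.2431) = 0.892·0.9549 = 0.8517 g/m³.

0.852 g/m³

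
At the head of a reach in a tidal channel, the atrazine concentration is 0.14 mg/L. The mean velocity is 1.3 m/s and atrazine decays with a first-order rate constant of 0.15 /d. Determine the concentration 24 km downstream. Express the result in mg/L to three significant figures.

Travel time t = 24 km / 1.3 m/s = 2.4e+04/1.3 = 1.846e+04 s = 0.2137 d.
First-order decay: C = 0.14·exp(−0.15·0.2137) = 0.14·0.9685 = 0.1356 mg/L.

0.136 mg/L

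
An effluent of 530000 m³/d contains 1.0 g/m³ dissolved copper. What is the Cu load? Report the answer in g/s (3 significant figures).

6.13 g/s

530000 m³/d = 6.134 m³/s.
Mass flux = Q·C = 6.134 m³/s × 1 g/m³ = 6.134 g/s.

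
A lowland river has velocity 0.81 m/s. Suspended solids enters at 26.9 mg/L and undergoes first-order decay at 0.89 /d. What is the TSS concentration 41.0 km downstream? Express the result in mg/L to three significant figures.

16.0 mg/L

Travel time t = 41.0 km / 0.81 m/s = 4.1e+04/0.81 = 5.062e+04 s = 0.5858 d.
First-order decay: C = 26.9·exp(−0.89·0.5858) = 26.9·0.5937 = 15.97 mg/L.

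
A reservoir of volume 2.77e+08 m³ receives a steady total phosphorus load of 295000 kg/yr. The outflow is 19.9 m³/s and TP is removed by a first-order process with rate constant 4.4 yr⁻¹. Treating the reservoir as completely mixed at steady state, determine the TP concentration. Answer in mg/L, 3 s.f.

Outflow Q = 19.9 m³/s × 3.156e+07 s/yr = 6.28e+08 m³/yr.
Steady-state CSTR mass balance: W = Q·C + k·V·C, so C = W/(Q + kV).
Q + kV = 6.28e+08 + 4.4·2.77e+08 = 1.847e+09 m³/yr.
C = 295000/1.847e+09 = 0.0001597 kg/m³ = 0.1597 mg/L.

0.160 mg/L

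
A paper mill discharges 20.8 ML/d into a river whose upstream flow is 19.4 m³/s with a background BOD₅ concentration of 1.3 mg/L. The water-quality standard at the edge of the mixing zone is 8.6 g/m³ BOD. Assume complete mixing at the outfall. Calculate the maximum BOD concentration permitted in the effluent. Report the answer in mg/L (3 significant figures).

20.8 ML/d = 0.2407 m³/s.
Mass balance: 8.6·19.64 = 0.2407·Cₑ + 19.4·1.3.
Cₑ = (168.9 − 25.22) / 0.2407 = 596.9 mg/L.

597 mg/L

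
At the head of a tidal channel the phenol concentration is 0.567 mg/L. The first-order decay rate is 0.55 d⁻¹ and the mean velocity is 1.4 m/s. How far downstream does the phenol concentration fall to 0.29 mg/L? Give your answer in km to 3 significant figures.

147 km

From C = C₀·e^(−kt), t = ln(C₀/C)/k = ln(0.567/0.29)/0.55 = 0.6705/0.55 = 1.219 d.
Distance = v·t = 1.4 m/s × 1.053e+05 s = 1.475e+05 m = 147.5 km.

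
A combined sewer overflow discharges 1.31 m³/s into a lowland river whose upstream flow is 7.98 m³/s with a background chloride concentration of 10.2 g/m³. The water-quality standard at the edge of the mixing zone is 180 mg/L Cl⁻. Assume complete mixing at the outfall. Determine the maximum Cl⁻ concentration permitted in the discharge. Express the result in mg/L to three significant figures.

1210 mg/L

Mass balance: 180·9.29 = 1.31·Cₑ + 7.98·10.2.
Cₑ = (1672 − 81.4) / 1.31 = 1214 mg/L.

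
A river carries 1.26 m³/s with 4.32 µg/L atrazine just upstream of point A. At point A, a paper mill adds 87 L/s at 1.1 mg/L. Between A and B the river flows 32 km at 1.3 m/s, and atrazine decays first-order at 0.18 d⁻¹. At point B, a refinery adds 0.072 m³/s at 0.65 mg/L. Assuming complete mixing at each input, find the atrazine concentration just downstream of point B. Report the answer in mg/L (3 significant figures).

4.32 µg/L = 0.00432 mg/L.
87 L/s = 0.087 m³/s.
After input A: C = (1.26·0.00432 + 0.087·1.1) / 1.347 = 0.07509 mg/L.
Over the 32 km reach to input B (t = 2.462e+04 s = 0.2849 d), decay gives C = 0.07509·exp(−0.18·0.2849) = 0.07133 mg/L.
After input B: C = (1.347·0.07133 + 0.072·0.65) / 1.419 = 0.1007 mg/L.

0.101 mg/L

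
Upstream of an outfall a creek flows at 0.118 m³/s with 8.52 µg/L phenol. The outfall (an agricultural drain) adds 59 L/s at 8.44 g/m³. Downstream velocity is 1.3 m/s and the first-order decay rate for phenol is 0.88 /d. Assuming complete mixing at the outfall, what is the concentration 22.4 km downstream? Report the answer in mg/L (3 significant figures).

2.37 mg/L

59 L/s = 0.059 m³/s.
8.52 µg/L = 0.00852 mg/L.
After complete mixing, C₀ = (0.059·8.44 + 0.118·0.00852) / 0.177 = 2.819 mg/L.
Travel time t = 2.24e+04 m / 1.3 m/s = 1.723e+04 s = 0.1994 d.
C = 2.819·exp(−0.88·0.1994) = 2.819·0.839 = 2.365 mg/L.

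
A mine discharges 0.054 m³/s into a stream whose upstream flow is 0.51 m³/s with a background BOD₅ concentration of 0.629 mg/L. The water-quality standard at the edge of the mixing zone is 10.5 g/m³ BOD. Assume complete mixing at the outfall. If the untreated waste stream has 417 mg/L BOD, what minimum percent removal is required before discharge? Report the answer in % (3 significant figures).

75.1 %

Mass balance: 10.5·0.564 = 0.054·Cₑ + 0.51·0.629.
Cₑ = (5.922 − 0.3208) / 0.054 = 103.7 mg/L.
Required removal = 1 − 103.7/417 = 75.13 %.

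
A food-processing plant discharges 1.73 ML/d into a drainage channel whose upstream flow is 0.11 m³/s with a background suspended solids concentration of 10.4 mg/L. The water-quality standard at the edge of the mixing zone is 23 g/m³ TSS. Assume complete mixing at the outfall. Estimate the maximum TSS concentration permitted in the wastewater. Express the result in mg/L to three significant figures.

1.73 ML/d = 0.02002 m³/s.
Mass balance: 23·0.13 = 0.02002·Cₑ + 0.11·10.4.
Cₑ = (2.991 − 1.144) / 0.02002 = 92.22 mg/L.

92.2 mg/L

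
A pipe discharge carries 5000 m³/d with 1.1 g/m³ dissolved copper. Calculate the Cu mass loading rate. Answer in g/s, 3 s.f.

0.0637 g/s

5000 m³/d = 0.05787 m³/s.
Mass flux = Q·C = 0.05787 m³/s × 1.1 g/m³ = 0.06366 g/s.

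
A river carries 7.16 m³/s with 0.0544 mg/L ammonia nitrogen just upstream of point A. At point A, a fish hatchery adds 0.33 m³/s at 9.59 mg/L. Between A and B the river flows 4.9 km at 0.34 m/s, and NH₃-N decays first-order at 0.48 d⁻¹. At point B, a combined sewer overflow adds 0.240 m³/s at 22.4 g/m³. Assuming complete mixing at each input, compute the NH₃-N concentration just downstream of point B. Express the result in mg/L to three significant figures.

After input A: C = (7.16·0.0544 + 0.33·9.59) / 7.49 = 0.4745 mg/L.
Over the 4.9 km reach to input B (t = 1.441e+04 s = 0.1668 d), decay gives C = 0.4745·exp(−0.48·0.1668) = 0.438 mg/L.
After input B: C = (7.49·0.438 + 0.24·22.4) / 7.73 = 1.12 mg/L.

1.12 mg/L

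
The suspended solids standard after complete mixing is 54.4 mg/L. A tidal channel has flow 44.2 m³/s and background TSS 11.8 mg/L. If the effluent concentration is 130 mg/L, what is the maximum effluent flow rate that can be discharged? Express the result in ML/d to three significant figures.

Mass balance at complete mixing: C_std·(Q_w + Q_r) = Q_w·C_e + Q_r·C_b.
Rearranging, Q_w = Q_r·(C_std − C_b)/(C_e − C_std) = 44.2·(54.4 − 11.8) / (130 − 54.4) = 24.91 m³/s.
= 2152 ML/d.

2150 ML/d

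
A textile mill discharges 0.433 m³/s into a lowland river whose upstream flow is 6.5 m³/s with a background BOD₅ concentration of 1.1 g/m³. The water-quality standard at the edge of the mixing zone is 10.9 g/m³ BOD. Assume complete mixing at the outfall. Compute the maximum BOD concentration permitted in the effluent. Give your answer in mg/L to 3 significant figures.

158 mg/L

Mass balance: 10.9·6.933 = 0.433·Cₑ + 6.5·1.1.
Cₑ = (75.57 − 7.15) / 0.433 = 158 mg/L.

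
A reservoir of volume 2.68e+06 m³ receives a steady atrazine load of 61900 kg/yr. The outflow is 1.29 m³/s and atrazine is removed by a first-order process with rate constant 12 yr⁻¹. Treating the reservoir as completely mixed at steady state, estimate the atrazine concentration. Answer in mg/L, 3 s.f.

0.849 mg/L

Outflow Q = 1.29 m³/s × 3.156e+07 s/yr = 4.071e+07 m³/yr.
Steady-state CSTR mass balance: W = Q·C + k·V·C, so C = W/(Q + kV).
Q + kV = 4.071e+07 + 12·2.68e+06 = 7.287e+07 m³/yr.
C = 61900/7.287e+07 = 0.0008495 kg/m³ = 0.8495 mg/L.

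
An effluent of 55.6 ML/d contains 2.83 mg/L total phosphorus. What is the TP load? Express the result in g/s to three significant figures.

55.6 ML/d = 0.6435 m³/s.
Mass flux = Q·C = 0.6435 m³/s × 2.83 g/m³ = 1.821 g/s.

1.82 g/s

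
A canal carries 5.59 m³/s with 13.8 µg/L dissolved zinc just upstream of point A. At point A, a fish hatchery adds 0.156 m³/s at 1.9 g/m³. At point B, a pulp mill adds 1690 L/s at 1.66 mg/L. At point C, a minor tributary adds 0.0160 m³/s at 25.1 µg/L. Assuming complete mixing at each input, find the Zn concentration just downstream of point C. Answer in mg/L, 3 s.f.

13.8 µg/L = 0.0138 mg/L.
After input A: C = (5.59·0.0138 + 0.156·1.9) / 5.746 = 0.06501 mg/L.
1690 L/s = 1.69 m³/s.
After input B: C = (5.746·0.06501 + 1.69·1.66) / 7.436 = 0.4275 mg/L.
25.1 µg/L = 0.0251 mg/L.
After input C: C = (7.436·0.4275 + 0.016·0.0251) / 7.452 = 0.4266 mg/L.

0.427 mg/L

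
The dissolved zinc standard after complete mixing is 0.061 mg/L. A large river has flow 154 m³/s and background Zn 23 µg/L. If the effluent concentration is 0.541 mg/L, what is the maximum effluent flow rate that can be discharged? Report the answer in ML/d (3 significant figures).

1050 ML/d

23 µg/L = 0.023 mg/L.
Mass balance at complete mixing: C_std·(Q_w + Q_r) = Q_w·C_e + Q_r·C_b.
Rearranging, Q_w = Q_r·(C_std − C_b)/(C_e − C_std) = 154·(0.061 − 0.023) / (0.541 − 0.061) = 12.19 m³/s.
= 1053 ML/d.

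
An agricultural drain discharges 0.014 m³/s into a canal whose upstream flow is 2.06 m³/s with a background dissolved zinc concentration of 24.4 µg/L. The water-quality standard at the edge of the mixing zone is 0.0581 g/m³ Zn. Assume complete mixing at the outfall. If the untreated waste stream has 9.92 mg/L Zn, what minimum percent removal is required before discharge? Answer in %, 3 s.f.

49.4 %

24.4 µg/L = 0.0244 mg/L.
Mass balance: 0.0581·2.074 = 0.014·Cₑ + 2.06·0.0244.
Cₑ = (0.1205 − 0.05026) / 0.014 = 5.017 mg/L.
Required removal = 1 − 5.017/9.92 = 49.43 %.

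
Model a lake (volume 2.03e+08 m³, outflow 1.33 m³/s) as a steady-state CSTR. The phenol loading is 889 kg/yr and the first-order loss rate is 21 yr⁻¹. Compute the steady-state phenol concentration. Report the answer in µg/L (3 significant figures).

Outflow Q = 1.33 m³/s × 3.156e+07 s/yr = 4.197e+07 m³/yr.
Steady-state CSTR mass balance: W = Q·C + k·V·C, so C = W/(Q + kV).
Q + kV = 4.197e+07 + 21·2.03e+08 = 4.305e+09 m³/yr.
C = 889/4.305e+09 = 2.065e-07 kg/m³ = 0.0002065 mg/L = 0.2065 µg/L.

0.207 µg/L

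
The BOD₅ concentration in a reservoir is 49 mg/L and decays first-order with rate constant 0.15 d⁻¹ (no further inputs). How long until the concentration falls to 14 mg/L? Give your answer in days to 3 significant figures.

t = ln(C₀/C)/k = ln(49/14)/0.15 = 1.253/0.15 = 8.352 d.

8.35 d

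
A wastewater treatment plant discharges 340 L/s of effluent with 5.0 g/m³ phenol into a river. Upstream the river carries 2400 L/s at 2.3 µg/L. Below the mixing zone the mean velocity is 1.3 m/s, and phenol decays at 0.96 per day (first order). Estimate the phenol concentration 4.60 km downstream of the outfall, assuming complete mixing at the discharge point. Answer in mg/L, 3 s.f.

340 L/s = 0.34 m³/s.
2400 L/s = 2.4 m³/s.
2.3 µg/L = 0.0023 mg/L.
After complete mixing, C₀ = (0.34·5 + 2.4·0.0023) / 2.74 = 0.6225 mg/L.
Travel time t = 4600 m / 1.3 m/s = 3538 s = 0.04095 d.
C = 0.6225·exp(−0.96·0.04095) = 0.6225·0.9614 = 0.5985 mg/L.

0.598 mg/L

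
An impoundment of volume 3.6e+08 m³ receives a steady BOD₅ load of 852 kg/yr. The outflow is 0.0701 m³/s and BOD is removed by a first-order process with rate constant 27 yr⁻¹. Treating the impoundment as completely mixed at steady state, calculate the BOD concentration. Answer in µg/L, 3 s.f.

Outflow Q = 0.0701 m³/s × 3.156e+07 s/yr = 2.212e+06 m³/yr.
Steady-state CSTR mass balance: W = Q·C + k·V·C, so C = W/(Q + kV).
Q + kV = 2.212e+06 + 27·3.6e+08 = 9.722e+09 m³/yr.
C = 852/9.722e+09 = 8.763e-08 kg/m³ = 8.763e-05 mg/L = 0.08763 µg/L.

0.0876 µg/L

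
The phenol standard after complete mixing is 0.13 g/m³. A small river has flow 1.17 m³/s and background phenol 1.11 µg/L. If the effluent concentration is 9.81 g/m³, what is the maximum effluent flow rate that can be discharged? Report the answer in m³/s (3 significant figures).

1.11 µg/L = 0.00111 mg/L.
Mass balance at complete mixing: C_std·(Q_w + Q_r) = Q_w·C_e + Q_r·C_b.
Rearranging, Q_w = Q_r·(C_std − C_b)/(C_e − C_std) = 1.17·(0.13 − 0.00111) / (9.81 − 0.13) = 0.01558 m³/s.

0.0156 m³/s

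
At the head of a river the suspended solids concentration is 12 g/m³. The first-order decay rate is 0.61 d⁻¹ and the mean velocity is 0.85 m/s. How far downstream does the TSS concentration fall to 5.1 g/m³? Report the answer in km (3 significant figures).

103 km

From C = C₀·e^(−kt), t = ln(C₀/C)/k = ln(12/5.1)/0.61 = 0.8557/0.61 = 1.403 d.
Distance = v·t = 0.85 m/s × 1.212e+05 s = 1.03e+05 m = 103 km.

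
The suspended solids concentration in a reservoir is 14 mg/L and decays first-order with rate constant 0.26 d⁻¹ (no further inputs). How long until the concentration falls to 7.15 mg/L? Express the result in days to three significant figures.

2.58 d

t = ln(C₀/C)/k = ln(14/7.15)/0.26 = 0.6719/0.26 = 2.584 d.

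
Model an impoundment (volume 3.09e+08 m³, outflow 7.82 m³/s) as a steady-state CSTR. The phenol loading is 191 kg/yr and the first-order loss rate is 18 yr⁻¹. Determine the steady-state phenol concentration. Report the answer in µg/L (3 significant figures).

Outflow Q = 7.82 m³/s × 3.156e+07 s/yr = 2.468e+08 m³/yr.
Steady-state CSTR mass balance: W = Q·C + k·V·C, so C = W/(Q + kV).
Q + kV = 2.468e+08 + 18·3.09e+08 = 5.809e+09 m³/yr.
C = 191/5.809e+09 = 3.288e-08 kg/m³ = 3.288e-05 mg/L = 0.03288 µg/L.

0.0329 µg/L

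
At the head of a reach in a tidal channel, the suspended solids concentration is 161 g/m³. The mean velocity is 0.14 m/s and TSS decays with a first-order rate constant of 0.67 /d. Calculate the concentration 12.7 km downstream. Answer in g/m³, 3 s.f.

Travel time t = 12.7 km / 0.14 m/s = 1.27e+04/0.14 = 9.071e+04 s = 1.05 d.
First-order decay: C = 161·exp(−0.67·1.05) = 161·0.4949 = 79.67 g/m³.

79.7 g/m³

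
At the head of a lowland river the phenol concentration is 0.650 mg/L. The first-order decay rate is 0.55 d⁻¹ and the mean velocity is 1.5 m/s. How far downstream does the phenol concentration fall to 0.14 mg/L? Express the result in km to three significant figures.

362 km

From C = C₀·e^(−kt), t = ln(C₀/C)/k = ln(0.650/0.14)/0.55 = 1.535/0.55 = 2.792 d.
Distance = v·t = 1.5 m/s × 2.412e+05 s = 3.618e+05 m = 361.8 km.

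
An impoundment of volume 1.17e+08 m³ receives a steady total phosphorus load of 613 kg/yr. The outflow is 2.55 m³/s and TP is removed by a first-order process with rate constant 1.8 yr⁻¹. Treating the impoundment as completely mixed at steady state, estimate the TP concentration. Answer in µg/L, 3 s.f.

Outflow Q = 2.55 m³/s × 3.156e+07 s/yr = 8.047e+07 m³/yr.
Steady-state CSTR mass balance: W = Q·C + k·V·C, so C = W/(Q + kV).
Q + kV = 8.047e+07 + 1.8·1.17e+08 = 2.911e+08 m³/yr.
C = 613/2.911e+08 = 2.106e-06 kg/m³ = 0.002106 mg/L = 2.106 µg/L.

2.11 µg/L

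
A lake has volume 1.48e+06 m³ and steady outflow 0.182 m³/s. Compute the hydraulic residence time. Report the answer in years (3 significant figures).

Q = 0.182 m³/s × 3.156e+07 s/yr = 5.743e+06 m³/yr.
Hydraulic residence time τ = V/Q = 1.48e+06/5.743e+06 = 0.2577 yr.

0.258 yr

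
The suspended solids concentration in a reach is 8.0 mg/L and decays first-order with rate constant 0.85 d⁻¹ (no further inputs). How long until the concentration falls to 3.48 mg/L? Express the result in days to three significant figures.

t = ln(C₀/C)/k = ln(8.0/3.48)/0.85 = 0.8324/0.85 = 0.9793 d.

0.979 d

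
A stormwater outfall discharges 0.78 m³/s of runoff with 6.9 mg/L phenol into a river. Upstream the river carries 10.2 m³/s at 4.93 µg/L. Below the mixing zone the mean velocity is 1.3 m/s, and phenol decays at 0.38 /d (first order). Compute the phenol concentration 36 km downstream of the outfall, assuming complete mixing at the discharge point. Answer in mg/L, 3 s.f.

4.93 µg/L = 0.00493 mg/L.
After complete mixing, C₀ = (0.78·6.9 + 10.2·0.00493) / 10.98 = 0.4947 mg/L.
Travel time t = 3.6e+04 m / 1.3 m/s = 2.769e+04 s = 0.3205 d.
C = 0.4947·exp(−0.38·0.3205) = 0.4947·0.8853 = 0.438 mg/L.

0.438 mg/L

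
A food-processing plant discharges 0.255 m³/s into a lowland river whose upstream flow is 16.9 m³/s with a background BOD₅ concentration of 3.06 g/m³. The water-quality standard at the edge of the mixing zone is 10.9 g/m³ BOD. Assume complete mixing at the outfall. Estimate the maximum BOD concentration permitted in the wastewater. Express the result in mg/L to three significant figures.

Mass balance: 10.9·17.15 = 0.255·Cₑ + 16.9·3.06.
Cₑ = (187 − 51.71) / 0.255 = 530.5 mg/L.

530 mg/L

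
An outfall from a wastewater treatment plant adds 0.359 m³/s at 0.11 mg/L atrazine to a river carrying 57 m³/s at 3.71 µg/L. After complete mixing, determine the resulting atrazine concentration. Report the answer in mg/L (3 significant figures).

0.00438 mg/L

3.71 µg/L = 0.00371 mg/L.
By mass balance at complete mixing, C = (0.359·0.11 + 57·0.00371) / (0.359 + 57) = 0.251/57.36 = 0.004375 mg/L.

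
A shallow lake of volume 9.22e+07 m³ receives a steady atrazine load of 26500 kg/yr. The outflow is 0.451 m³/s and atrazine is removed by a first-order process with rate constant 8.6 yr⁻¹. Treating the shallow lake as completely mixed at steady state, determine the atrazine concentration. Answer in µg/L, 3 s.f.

Outflow Q = 0.451 m³/s × 3.156e+07 s/yr = 1.423e+07 m³/yr.
Steady-state CSTR mass balance: W = Q·C + k·V·C, so C = W/(Q + kV).
Q + kV = 1.423e+07 + 8.6·9.22e+07 = 8.072e+08 m³/yr.
C = 26500/8.072e+08 = 3.283e-05 kg/m³ = 0.03283 mg/L = 32.83 µg/L.

32.8 µg/L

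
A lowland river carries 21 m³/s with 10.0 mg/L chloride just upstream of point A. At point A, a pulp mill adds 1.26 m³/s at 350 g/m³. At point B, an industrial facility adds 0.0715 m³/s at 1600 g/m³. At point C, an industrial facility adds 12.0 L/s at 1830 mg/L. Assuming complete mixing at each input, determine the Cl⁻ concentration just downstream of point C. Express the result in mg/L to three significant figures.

After input A: C = (21·10 + 1.26·350) / 22.26 = 29.25 mg/L.
After input B: C = (22.26·29.25 + 0.0715·1600) / 22.33 = 34.27 mg/L.
12.0 L/s = 0.012 m³/s.
After input C: C = (22.33·34.27 + 0.012·1830) / 22.34 = 35.24 mg/L.

35.2 mg/L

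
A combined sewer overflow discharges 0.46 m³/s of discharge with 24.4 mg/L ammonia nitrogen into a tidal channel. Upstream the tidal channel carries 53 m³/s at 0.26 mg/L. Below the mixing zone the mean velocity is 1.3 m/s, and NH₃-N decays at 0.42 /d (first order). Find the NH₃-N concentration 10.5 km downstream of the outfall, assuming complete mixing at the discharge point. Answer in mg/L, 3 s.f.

After complete mixing, C₀ = (0.46·24.4 + 53·0.26) / 53.46 = 0.4677 mg/L.
Travel time t = 1.05e+04 m / 1.3 m/s = 8077 s = 0.09348 d.
C = 0.4677·exp(−0.42·0.09348) = 0.4677·0.9615 = 0.4497 mg/L.

0.450 mg/L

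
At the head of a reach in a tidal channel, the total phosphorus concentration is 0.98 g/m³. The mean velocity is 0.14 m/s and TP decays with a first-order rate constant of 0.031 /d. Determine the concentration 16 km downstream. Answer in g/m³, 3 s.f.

0.941 g/m³

Travel time t = 16 km / 0.14 m/s = 1.6e+04/0.14 = 1.143e+05 s = 1.323 d.
First-order decay: C = 0.98·exp(−0.031·1.323) = 0.98·0.9598 = 0.9406 g/m³.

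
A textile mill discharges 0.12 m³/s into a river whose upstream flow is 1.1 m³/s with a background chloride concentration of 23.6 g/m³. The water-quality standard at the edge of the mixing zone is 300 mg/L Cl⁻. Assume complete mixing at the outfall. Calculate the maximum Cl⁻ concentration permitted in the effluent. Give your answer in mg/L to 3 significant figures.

Mass balance: 300·1.22 = 0.12·Cₑ + 1.1·23.6.
Cₑ = (366 − 25.96) / 0.12 = 2834 mg/L.

2830 mg/L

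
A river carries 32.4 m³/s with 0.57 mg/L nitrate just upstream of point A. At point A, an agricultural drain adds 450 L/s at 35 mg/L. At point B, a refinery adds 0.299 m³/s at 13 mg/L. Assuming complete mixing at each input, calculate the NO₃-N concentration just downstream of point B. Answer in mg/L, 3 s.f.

1.15 mg/L

450 L/s = 0.45 m³/s.
After input A: C = (32.4·0.57 + 0.45·35) / 32.85 = 1.042 mg/L.
After input B: C = (32.85·1.042 + 0.299·13) / 33.15 = 1.15 mg/L.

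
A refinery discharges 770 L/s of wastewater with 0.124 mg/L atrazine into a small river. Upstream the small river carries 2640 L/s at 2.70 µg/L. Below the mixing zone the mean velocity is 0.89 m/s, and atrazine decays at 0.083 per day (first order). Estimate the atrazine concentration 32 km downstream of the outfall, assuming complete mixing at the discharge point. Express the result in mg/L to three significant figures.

0.0291 mg/L

770 L/s = 0.77 m³/s.
2640 L/s = 2.64 m³/s.
2.70 µg/L = 0.0027 mg/L.
After complete mixing, C₀ = (0.77·0.124 + 2.64·0.0027) / 3.41 = 0.03009 mg/L.
Travel time t = 3.2e+04 m / 0.89 m/s = 3.596e+04 s = 0.4161 d.
C = 0.03009·exp(−0.083·0.4161) = 0.03009·0.966 = 0.02907 mg/L.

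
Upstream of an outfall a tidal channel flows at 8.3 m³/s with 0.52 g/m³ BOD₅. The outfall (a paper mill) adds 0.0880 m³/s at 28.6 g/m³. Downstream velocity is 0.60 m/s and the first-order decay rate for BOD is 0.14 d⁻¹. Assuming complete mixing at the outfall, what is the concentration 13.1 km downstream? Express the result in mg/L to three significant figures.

After complete mixing, C₀ = (0.088·28.6 + 8.3·0.52) / 8.388 = 0.8146 mg/L.
Travel time t = 1.31e+04 m / 0.60 m/s = 2.183e+04 s = 0.2527 d.
C = 0.8146·exp(−0.14·0.2527) = 0.8146·0.9652 = 0.7863 mg/L.

0.786 mg/L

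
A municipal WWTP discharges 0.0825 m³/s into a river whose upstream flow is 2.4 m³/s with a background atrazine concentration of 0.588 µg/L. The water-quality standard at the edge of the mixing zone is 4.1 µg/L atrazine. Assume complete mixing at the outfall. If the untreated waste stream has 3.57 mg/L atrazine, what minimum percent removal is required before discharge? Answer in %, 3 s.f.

0.588 µg/L = 0.000588 mg/L.
4.1 µg/L = 0.0041 mg/L.
Mass balance: 0.0041·2.482 = 0.0825·Cₑ + 2.4·0.000588.
Cₑ = (0.01018 − 0.001411) / 0.0825 = 0.1063 mg/L.
Required removal = 1 − 0.1063/3.57 = 97.02 %.

97.0 %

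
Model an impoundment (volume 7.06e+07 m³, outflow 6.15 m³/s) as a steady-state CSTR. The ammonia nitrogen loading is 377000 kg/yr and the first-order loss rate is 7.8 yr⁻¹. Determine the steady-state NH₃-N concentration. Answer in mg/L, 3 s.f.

Outflow Q = 6.15 m³/s × 3.156e+07 s/yr = 1.941e+08 m³/yr.
Steady-state CSTR mass balance: W = Q·C + k·V·C, so C = W/(Q + kV).
Q + kV = 1.941e+08 + 7.8·7.06e+07 = 7.448e+08 m³/yr.
C = 377000/7.448e+08 = 0.0005062 kg/m³ = 0.5062 mg/L.

0.506 mg/L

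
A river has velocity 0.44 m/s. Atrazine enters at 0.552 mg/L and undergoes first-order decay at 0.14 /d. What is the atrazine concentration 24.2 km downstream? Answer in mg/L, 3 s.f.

0.505 mg/L

Travel time t = 24.2 km / 0.44 m/s = 2.42e+04/0.44 = 5.5e+04 s = 0.6366 d.
First-order decay: C = 0.552·exp(−0.14·0.6366) = 0.552·0.9147 = 0.5049 mg/L.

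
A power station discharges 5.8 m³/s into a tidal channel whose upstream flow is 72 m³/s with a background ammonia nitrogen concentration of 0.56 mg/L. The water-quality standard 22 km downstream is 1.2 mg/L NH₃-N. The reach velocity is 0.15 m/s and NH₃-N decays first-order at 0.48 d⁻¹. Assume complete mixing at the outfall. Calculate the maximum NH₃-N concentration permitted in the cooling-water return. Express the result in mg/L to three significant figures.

Travel time to the compliance point: t = 2.2e+04/0.15 = 1.467e+05 s = 1.698 d; decay factor exp(−0.48·1.698) = 0.4427.
So the concentration just after mixing may be at most 1.2/0.4427 = 2.711 mg/L.
Mass balance: 2.711·77.8 = 5.8·Cₑ + 72·0.56.
Cₑ = (210.9 − 40.32) / 5.8 = 29.41 mg/L.

29.4 mg/L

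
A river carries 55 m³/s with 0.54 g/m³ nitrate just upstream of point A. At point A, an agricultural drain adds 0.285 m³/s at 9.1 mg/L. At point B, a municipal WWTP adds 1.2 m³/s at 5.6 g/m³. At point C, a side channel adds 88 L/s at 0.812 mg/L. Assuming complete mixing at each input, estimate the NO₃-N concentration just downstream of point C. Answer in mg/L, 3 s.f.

0.691 mg/L

After input A: C = (55·0.54 + 0.285·9.1) / 55.28 = 0.5841 mg/L.
After input B: C = (55.28·0.5841 + 1.2·5.6) / 56.48 = 0.6907 mg/L.
88 L/s = 0.088 m³/s.
After input C: C = (56.48·0.6907 + 0.088·0.812) / 56.57 = 0.6909 mg/L.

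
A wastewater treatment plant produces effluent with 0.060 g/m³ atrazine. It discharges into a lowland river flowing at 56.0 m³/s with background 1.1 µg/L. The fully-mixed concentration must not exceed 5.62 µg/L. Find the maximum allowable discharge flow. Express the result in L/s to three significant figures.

4650 L/s

1.1 µg/L = 0.0011 mg/L.
5.62 µg/L = 0.00562 mg/L.
Mass balance at complete mixing: C_std·(Q_w + Q_r) = Q_w·C_e + Q_r·C_b.
Rearranging, Q_w = Q_r·(C_std − C_b)/(C_e − C_std) = 56.0·(0.00562 − 0.0011) / (0.06 − 0.00562) = 4.655 m³/s.
= 4655 L/s.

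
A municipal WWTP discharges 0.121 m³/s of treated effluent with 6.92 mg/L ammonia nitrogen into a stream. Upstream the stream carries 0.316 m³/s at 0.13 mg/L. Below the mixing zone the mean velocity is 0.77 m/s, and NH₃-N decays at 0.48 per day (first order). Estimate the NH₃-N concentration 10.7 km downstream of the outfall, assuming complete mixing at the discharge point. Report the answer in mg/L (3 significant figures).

1.86 mg/L

After complete mixing, C₀ = (0.121·6.92 + 0.316·0.13) / 0.437 = 2.01 mg/L.
Travel time t = 1.07e+04 m / 0.77 m/s = 1.39e+04 s = 0.1608 d.
C = 2.01·exp(−0.48·0.1608) = 2.01·0.9257 = 1.861 mg/L.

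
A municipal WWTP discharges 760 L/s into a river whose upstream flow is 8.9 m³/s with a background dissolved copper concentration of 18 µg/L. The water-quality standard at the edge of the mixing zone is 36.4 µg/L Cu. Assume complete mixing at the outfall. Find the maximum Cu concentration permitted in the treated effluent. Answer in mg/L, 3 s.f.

760 L/s = 0.76 m³/s.
18 µg/L = 0.018 mg/L.
36.4 µg/L = 0.0364 mg/L.
Mass balance: 0.0364·9.66 = 0.76·Cₑ + 8.9·0.018.
Cₑ = (0.3516 − 0.1602) / 0.76 = 0.2519 mg/L.

0.252 mg/L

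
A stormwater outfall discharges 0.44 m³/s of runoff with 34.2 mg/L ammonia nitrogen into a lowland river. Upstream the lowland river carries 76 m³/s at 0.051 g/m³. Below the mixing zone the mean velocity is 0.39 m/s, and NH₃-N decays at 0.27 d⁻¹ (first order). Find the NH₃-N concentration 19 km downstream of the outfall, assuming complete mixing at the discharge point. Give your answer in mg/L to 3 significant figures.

After complete mixing, C₀ = (0.44·34.2 + 76·0.051) / 76.44 = 0.2476 mg/L.
Travel time t = 1.9e+04 m / 0.39 m/s = 4.872e+04 s = 0.5639 d.
C = 0.2476·exp(−0.27·0.5639) = 0.2476·0.8588 = 0.2126 mg/L.

0.213 mg/L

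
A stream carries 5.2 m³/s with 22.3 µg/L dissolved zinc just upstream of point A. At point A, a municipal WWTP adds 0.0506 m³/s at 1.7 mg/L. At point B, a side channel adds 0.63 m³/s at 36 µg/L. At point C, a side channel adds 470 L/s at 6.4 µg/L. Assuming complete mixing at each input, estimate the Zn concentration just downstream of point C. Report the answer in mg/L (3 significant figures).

0.0358 mg/L

22.3 µg/L = 0.0223 mg/L.
After input A: C = (5.2·0.0223 + 0.0506·1.7) / 5.251 = 0.03847 mg/L.
36 µg/L = 0.036 mg/L.
After input B: C = (5.251·0.03847 + 0.63·0.036) / 5.881 = 0.0382 mg/L.
470 L/s = 0.47 m³/s.
6.4 µg/L = 0.0064 mg/L.
After input C: C = (5.881·0.0382 + 0.47·0.0064) / 6.351 = 0.03585 mg/L.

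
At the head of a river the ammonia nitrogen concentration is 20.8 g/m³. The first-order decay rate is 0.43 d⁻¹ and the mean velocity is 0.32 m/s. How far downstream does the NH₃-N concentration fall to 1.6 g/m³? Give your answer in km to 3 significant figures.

165 km

From C = C₀·e^(−kt), t = ln(C₀/C)/k = ln(20.8/1.6)/0.43 = 2.565/0.43 = 5.965 d.
Distance = v·t = 0.32 m/s × 5.154e+05 s = 1.649e+05 m = 164.9 km.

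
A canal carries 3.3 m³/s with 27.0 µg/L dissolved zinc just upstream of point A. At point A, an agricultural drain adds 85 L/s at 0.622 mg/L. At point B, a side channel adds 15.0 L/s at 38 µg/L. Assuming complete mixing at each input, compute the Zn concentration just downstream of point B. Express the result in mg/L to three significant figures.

27.0 µg/L = 0.027 mg/L.
85 L/s = 0.085 m³/s.
After input A: C = (3.3·0.027 + 0.085·0.622) / 3.385 = 0.04194 mg/L.
15.0 L/s = 0.015 m³/s.
38 µg/L = 0.038 mg/L.
After input B: C = (3.385·0.04194 + 0.015·0.038) / 3.4 = 0.04192 mg/L.

0.0419 mg/L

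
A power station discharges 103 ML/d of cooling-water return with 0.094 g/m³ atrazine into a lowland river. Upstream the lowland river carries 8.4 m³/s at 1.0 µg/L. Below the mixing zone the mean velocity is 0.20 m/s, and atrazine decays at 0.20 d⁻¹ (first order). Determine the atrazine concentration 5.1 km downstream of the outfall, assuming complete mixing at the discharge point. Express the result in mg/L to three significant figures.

103 ML/d = 1.192 m³/s.
1.0 µg/L = 0.001 mg/L.
After complete mixing, C₀ = (1.192·0.094 + 8.4·0.001) / 9.592 = 0.01256 mg/L.
Travel time t = 5100 m / 0.20 m/s = 2.55e+04 s = 0.2951 d.
C = 0.01256·exp(−0.20·0.2951) = 0.01256·0.9427 = 0.01184 mg/L.

0.0118 mg/L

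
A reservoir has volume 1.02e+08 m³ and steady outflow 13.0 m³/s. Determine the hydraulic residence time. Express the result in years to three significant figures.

0.249 yr

Q = 13.0 m³/s × 3.156e+07 s/yr = 4.102e+08 m³/yr.
Hydraulic residence time τ = V/Q = 1.02e+08/4.102e+08 = 0.2486 yr.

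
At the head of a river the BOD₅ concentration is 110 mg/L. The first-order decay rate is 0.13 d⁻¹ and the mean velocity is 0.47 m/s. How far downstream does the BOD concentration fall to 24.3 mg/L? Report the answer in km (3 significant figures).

From C = C₀·e^(−kt), t = ln(C₀/C)/k = ln(110/24.3)/0.13 = 1.51/0.13 = 11.62 d.
Distance = v·t = 0.47 m/s × 1.004e+06 s = 4.717e+05 m = 471.7 km.

472 km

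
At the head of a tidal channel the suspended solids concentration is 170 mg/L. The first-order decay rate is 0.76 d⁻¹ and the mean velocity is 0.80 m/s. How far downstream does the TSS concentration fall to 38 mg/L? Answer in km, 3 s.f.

136 km

From C = C₀·e^(−kt), t = ln(C₀/C)/k = ln(170/38)/0.76 = 1.498/0.76 = 1.971 d.
Distance = v·t = 0.80 m/s × 1.703e+05 s = 1.363e+05 m = 136.3 km.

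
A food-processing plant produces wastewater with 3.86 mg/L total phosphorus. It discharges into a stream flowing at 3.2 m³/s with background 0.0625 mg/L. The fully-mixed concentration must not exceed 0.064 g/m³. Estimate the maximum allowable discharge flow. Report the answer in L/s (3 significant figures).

Mass balance at complete mixing: C_std·(Q_w + Q_r) = Q_w·C_e + Q_r·C_b.
Rearranging, Q_w = Q_r·(C_std − C_b)/(C_e − C_std) = 3.2·(0.064 − 0.0625) / (3.86 − 0.064) = 0.001264 m³/s.
= 1.264 L/s.

1.26 L/s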